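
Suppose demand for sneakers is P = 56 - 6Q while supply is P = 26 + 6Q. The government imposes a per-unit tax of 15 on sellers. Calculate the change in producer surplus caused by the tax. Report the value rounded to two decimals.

-14.06

Pre-tax equilibrium: 56 - 6Q = 26 + 6Q gives Q* = 2.5, P* = 41.
A tax on sellers shifts supply up by 15: 56 - 6Q = 26 + 6Q + 15, so Q_t = 1.25. Buyers pay P_b = 48.5; sellers receive P_s = P_b - 15 = 33.5.
Producers lose the trapezoid between P_s and P* out to Q_t plus the triangle from Q_t to Q*: change in PS = 4.6875 - 18.75 = -14.0625.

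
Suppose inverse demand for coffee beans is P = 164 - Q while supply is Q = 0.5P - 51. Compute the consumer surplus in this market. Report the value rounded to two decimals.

Rewriting supply in inverse form: P = 102 + 2Q.
Set 164 - Q = 102 + 2Q, which gives 62 = 3Q, so Q* = 20.6667 and P* = 164 - (20.6667) = 143.3333.
The demand choke price is 164, so CS = (1/2)(Q*)(164 - P*) = (1/2)(20.6667)(20.6667) = 213.5556.

213.56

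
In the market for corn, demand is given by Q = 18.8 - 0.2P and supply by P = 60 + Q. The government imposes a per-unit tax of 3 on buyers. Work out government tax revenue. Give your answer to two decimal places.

15.50

Rewriting demand in inverse form: P = 94 - 5Q.
Without the tax, 94 - 5Q = 60 + Q so Q* = 5.6667 and P* = 65.6667.
A tax on buyers shifts demand down by 3: (94 - 3) - 5Q = 60 + Q, so Q_t = 5.1667. Buyers pay P_b = 68.1667; sellers receive P_s = P_b - 3 = 65.1667.
Revenue is the tax times quantity traded: 3 x 5.1667 = 15.5.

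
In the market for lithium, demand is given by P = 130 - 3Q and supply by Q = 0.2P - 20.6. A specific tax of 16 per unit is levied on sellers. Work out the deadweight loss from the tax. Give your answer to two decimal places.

Rewriting supply in inverse form: P = 103 + 5Q.
Without the tax, 130 - 3Q = 103 + 5Q so Q* = 3.375 and P* = 119.875.
A tax on sellers shifts supply up by 16: 130 - 3Q = 103 + 5Q + 16, so Q_t = 1.375. Buyers pay P_b = 125.875; sellers receive P_s = P_b - 16 = 109.875.
Deadweight loss is the triangle between the curves from Q_t to Q*: (1/2)(3.375 - 1.375)(16) = 16.

16.00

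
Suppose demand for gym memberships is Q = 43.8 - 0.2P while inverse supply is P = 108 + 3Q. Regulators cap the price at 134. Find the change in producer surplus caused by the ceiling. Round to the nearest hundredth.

-176.11

Rewriting demand in inverse form: P = 219 - 5Q.
Without the control, 219 - 5Q = 108 + 3Q so Q* = 13.875 and P* = 149.625.
At the ceiling price 134, quantity supplied is (134 - 108)/3 = 8.6667; supply is the short side, so Q = 8.6667 trades at P = 134.
PS goes from (1/2)(13.875)(41.625) = 288.7734 to 112.6667 (computed as (134 - 108)(8.6667) - (1/2)(3)(8.6667)^2), a change of -176.1068.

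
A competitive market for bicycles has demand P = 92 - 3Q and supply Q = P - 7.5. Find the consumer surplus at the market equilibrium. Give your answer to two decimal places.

Rewriting supply in inverse form: P = 7.5 + Q.
Set 92 - 3Q = 7.5 + Q, which gives 84.5 = 4Q, so Q* = 21.125 and P* = 92 - 3(21.125) = 28.625.
The demand choke price is 92, so CS = (1/2)(Q*)(92 - P*) = (1/2)(21.125)(63.375) = 669.3984.

669.40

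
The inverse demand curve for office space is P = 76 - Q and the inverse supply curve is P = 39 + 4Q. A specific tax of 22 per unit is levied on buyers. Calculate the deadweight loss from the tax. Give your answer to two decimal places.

48.40

Pre-tax equilibrium: 76 - Q = 39 + 4Q gives Q* = 7.4, P* = 68.6.
With the tax, buyers' net willingness to pay falls by 22: (76 - 22) - Q = 39 + 4Q, so Q_t = 3. Buyers pay P_b = 73; sellers receive P_s = P_b - 22 = 51.
Deadweight loss is the triangle between the curves from Q_t to Q*: (1/2)(7.4 - 3)(22) = 48.4.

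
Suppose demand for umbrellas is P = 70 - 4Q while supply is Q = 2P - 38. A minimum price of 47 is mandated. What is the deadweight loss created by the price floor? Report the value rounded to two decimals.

70.14

Rewriting supply in inverse form: P = 19 + 0.5Q.
Without the control, 70 - 4Q = 19 + 0.5Q so Q* = 11.3333 and P* = 24.6667.
At P = 47, buyers demand (70 - 47)/4 = 5.75 while sellers would supply more, so the quantity traded is 5.75 at price 47.
At Q = 5.75 the demand price is 47 and the supply price is 21.875. Deadweight loss is the triangle between the curves from 5.75 to 11.3333: (1/2)(47 - 21.875)(11.3333 - 5.75) = 70.1406.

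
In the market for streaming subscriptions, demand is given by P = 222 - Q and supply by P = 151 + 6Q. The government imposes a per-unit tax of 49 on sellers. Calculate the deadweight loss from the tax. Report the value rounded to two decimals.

171.50

Pre-tax equilibrium: 222 - Q = 151 + 6Q gives Q* = 10.1429, P* = 211.8571.
With the tax, sellers need 49 more per unit: 222 - Q = 151 + 6Q + 49, so Q_t = 3.1429. Buyers pay P_b = 218.8571; sellers receive P_s = P_b - 49 = 169.8571.
The welfare triangle lost has base Q* - Q_t = 7 and height t = 49, so DWL = (1/2)(7)(49) = 171.5.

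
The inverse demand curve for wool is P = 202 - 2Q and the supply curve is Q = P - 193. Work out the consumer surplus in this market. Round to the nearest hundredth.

9.00

Rewriting supply in inverse form: P = 193 + Q.
Equilibrium: 202 - 2Q = 193 + Q, so Q* = 3 and P* = 196.
The demand choke price is 202, so CS = (1/2)(Q*)(202 - P*) = (1/2)(3)(6) = 9.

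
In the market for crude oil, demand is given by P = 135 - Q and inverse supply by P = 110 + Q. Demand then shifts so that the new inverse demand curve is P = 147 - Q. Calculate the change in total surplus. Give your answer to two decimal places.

Initial equilibrium: Q_0 = 12.5, P_0 = 122.5; CS_0 = (1/2)(12.5)(12.5) = 78.125, PS_0 = (1/2)(12.5)(12.5) = 78.125.
New equilibrium: 147 - Q = 110 + Q gives Q_1 = 18.5, P_1 = 128.5; CS_1 = 171.125, PS_1 = 171.125.
Change in total surplus = (171.125 + 171.125) - (78.125 + 78.125) = 186.

186.00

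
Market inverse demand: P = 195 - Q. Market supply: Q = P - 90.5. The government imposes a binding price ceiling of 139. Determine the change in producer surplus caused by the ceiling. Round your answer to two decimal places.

-188.91

Rewriting supply in inverse form: P = 90.5 + Q.
Free-market equilibrium: 195 - Q = 90.5 + Q gives Q* = 52.25, P* = 142.75.
At P = 139, sellers supply (139 - 90.5)/1 = 48.5 while buyers want more, so the quantity traded is 48.5 at price 139.
PS goes from (1/2)(52.25)(52.25) = 1365.0312 to 1176.125 (computed as (139 - 90.5)(48.5) - (1/2)(1)(48.5)^2), a change of -188.9062.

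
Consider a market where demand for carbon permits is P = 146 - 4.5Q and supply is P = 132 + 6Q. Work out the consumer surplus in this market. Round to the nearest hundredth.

Setting demand equal to supply, 14 = 10.5Q, so Q* = 1.3333 and P* = 140.
The demand choke price is 146, so CS = (1/2)(Q*)(146 - P*) = (1/2)(1.3333)(6) = 4.

4.00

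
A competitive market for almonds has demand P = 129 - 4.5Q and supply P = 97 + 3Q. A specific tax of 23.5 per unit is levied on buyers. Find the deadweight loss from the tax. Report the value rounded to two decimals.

36.82

Without the tax, 129 - 4.5Q = 97 + 3Q so Q* = 4.2667 and P* = 109.8.
With the tax, buyers' net willingness to pay falls by 23.5: (129 - 23.5) - 4.5Q = 97 + 3Q, so Q_t = 1.1333. Buyers pay P_b = 123.9; sellers receive P_s = P_b - 23.5 = 100.4.
The welfare triangle lost has base Q* - Q_t = 3.1333 and height t = 23.5, so DWL = (1/2)(3.1333)(23.5) = 36.8167.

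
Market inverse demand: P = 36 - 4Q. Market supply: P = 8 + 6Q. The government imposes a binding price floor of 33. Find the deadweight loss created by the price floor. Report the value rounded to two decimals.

Free-market equilibrium: 36 - 4Q = 8 + 6Q gives Q* = 2.8, P* = 24.8.
At the floor price 33, quantity demanded is (36 - 33)/4 = 0.75; demand is the short side, so Q = 0.75 trades at P = 33.
At Q = 0.75 the demand price is 33 and the supply price is 12.5. Deadweight loss is the triangle between the curves from 0.75 to 2.8: (1/2)(33 - 12.5)(2.8 - 0.75) = 21.0125.

21.01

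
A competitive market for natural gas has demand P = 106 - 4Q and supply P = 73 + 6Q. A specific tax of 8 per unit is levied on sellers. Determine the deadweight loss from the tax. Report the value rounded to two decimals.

3.20

Pre-tax equilibrium: 106 - 4Q = 73 + 6Q gives Q* = 3.3, P* = 92.8.
With the tax, sellers need 8 more per unit: 106 - 4Q = 73 + 6Q + 8, so Q_t = 2.5. Buyers pay P_b = 96; sellers receive P_s = P_b - 8 = 88.
Deadweight loss is the triangle between the curves from Q_t to Q*: (1/2)(3.3 - 2.5)(8) = 3.2.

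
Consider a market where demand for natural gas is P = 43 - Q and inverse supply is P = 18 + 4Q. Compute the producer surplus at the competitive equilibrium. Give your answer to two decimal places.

50.00

Setting demand equal to supply, 25 = 5Q, so Q* = 5 and P* = 38.
PS is the area between P* and the supply curve from 0 to Q*: (1/2)(5)(20) = 50.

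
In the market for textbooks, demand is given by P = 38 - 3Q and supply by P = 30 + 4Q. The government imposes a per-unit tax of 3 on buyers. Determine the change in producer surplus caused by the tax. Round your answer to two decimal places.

-1.59

Without the tax, 38 - 3Q = 30 + 4Q so Q* = 1.1429 and P* = 34.5714.
A tax on buyers shifts demand down by 3: (38 - 3) - 3Q = 30 + 4Q, so Q_t = 0.7143. Buyers pay P_b = 35.8571; sellers receive P_s = P_b - 3 = 32.8571.
Producers lose the trapezoid between P_s and P* out to Q_t plus the triangle from Q_t to Q*: change in PS = 1.0204 - 2.6122 = -1.5918.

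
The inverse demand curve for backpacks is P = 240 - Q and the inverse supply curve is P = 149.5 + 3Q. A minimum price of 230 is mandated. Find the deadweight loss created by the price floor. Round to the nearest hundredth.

Without the control, 240 - Q = 149.5 + 3Q so Q* = 22.625 and P* = 217.375.
At P = 230, buyers demand (240 - 230)/1 = 10 while sellers would supply more, so the quantity traded is 10 at price 230.
The lost-trades triangle has base Q* - 10 = 12.625 and height equal to the gap between the curves at Q = 10, which is 230 - 179.5 = 50.5. DWL = (1/2)(12.625)(50.5) = 318.7812.

318.78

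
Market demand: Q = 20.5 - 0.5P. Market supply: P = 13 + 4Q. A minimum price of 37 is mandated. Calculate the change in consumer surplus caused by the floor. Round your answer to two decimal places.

Rewriting demand in inverse form: P = 41 - 2Q.
Free-market equilibrium: 41 - 2Q = 13 + 4Q gives Q* = 4.6667, P* = 31.6667.
At P = 37, buyers demand (41 - 37)/2 = 2 while sellers would supply more, so the quantity traded is 2 at price 37.
CS goes from (1/2)(4.6667)(9.3333) = 21.7778 to 4 (computed as (41 - 37)(2) - (1/2)(2)(2)^2), a change of -17.7778.

-17.78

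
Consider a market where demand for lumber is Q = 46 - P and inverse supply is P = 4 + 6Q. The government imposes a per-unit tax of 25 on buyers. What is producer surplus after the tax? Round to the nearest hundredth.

17.69

Rewriting demand in inverse form: P = 46 - Q.
Pre-tax equilibrium: 46 - Q = 4 + 6Q gives Q* = 6, P* = 40.
A tax on buyers shifts demand down by 25: (46 - 25) - Q = 4 + 6Q, so Q_t = 2.4286. Buyers pay P_b = 43.5714; sellers receive P_s = P_b - 25 = 18.5714.
PS = (1/2)(Q_t)(P_s - 4) = (1/2)(2.4286)(14.5714) = 17.6939.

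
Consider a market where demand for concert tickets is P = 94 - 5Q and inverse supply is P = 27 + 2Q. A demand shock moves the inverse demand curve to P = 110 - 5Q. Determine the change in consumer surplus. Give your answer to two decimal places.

Initial equilibrium: Q_0 = 9.5714, P_0 = 46.1429; CS_0 = (1/2)(9.5714)(47.8571) = 229.0306, PS_0 = (1/2)(9.5714)(19.1429) = 91.6122.
New equilibrium: 110 - 5Q = 27 + 2Q gives Q_1 = 11.8571, P_1 = 50.7143; CS_1 = 351.4796, PS_1 = 140.5918.
Change in consumer surplus = 351.4796 - 229.0306 = 122.449.

122.45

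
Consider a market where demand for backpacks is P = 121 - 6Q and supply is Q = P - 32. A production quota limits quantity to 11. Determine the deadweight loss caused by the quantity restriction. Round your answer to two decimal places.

10.29

Rewriting supply in inverse form: P = 32 + Q.
Unrestricted equilibrium: Q* = (121 - 32)/(6 + 1) = 12.7143.
At Q = 11 the demand price is 121 - 6(11) = 55 and the supply price is 32 + (11) = 43.
DWL = (1/2)(gap between curves at 11) x (Q* - 11) = (1/2)(12)(1.7143) = 10.2857.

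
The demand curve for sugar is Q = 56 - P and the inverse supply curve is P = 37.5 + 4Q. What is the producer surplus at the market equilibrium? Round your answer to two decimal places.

27.38

Rewriting demand in inverse form: P = 56 - Q.
Set 56 - Q = 37.5 + 4Q, which gives 18.5 = 5Q, so Q* = 3.7 and P* = 56 - (3.7) = 52.3.
The supply curve's price intercept is 37.5, so PS = (1/2)(Q*)(P* - 37.5) = (1/2)(3.7)(14.8) = 27.38.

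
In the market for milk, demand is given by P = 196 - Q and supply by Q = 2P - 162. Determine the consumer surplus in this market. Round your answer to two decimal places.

2938.89

Rewriting supply in inverse form: P = 81 + 0.5Q.
Set 196 - Q = 81 + 0.5Q, which gives 115 = 1.5Q, so Q* = 76.6667 and P* = 196 - (76.6667) = 119.3333.
CS is the area between the demand curve and P* from 0 to Q*: (1/2)(76.6667)(76.6667) = 2938.8889.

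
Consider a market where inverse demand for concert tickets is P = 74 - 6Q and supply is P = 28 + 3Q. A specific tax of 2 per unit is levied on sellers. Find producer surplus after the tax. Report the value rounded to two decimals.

35.85

Pre-tax equilibrium: 74 - 6Q = 28 + 3Q gives Q* = 5.1111, P* = 43.3333.
A tax on sellers shifts supply up by 2: 74 - 6Q = 28 + 3Q + 2, so Q_t = 4.8889. Buyers pay P_b = 44.6667; sellers receive P_s = P_b - 2 = 42.6667.
Producer surplus is the triangle above supply below P_s: (1/2)(4.8889)(42.6667 - 28) = 35.8519.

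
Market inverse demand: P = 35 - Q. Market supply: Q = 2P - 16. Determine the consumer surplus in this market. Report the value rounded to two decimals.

162.00

Rewriting supply in inverse form: P = 8 + 0.5Q.
Equilibrium: 35 - Q = 8 + 0.5Q, so Q* = 18 and P* = 17.
The demand choke price is 35, so CS = (1/2)(Q*)(35 - P*) = (1/2)(18)(18) = 162.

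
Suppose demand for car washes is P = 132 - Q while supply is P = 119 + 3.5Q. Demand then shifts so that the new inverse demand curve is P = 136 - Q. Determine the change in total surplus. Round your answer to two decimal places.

13.33

Initial equilibrium: Q_0 = 2.8889, P_0 = 129.1111; CS_0 = (1/2)(2.8889)(2.8889) = 4.1728, PS_0 = (1/2)(2.8889)(10.1111) = 14.6049.
New equilibrium: 136 - Q = 119 + 3.5Q gives Q_1 = 3.7778, P_1 = 132.2222; CS_1 = 7.1358, PS_1 = 24.9753.
Change in total surplus = (7.1358 + 24.9753) - (4.1728 + 14.6049) = 13.3333.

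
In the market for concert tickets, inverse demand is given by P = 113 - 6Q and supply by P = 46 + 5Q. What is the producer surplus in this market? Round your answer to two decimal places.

Setting demand equal to supply, 67 = 11Q, so Q* = 6.0909 and P* = 76.4545.
The supply curve's price intercept is 46, so PS = (1/2)(Q*)(P* - 46) = (1/2)(6.0909)(30.4545) = 92.7479.

92.75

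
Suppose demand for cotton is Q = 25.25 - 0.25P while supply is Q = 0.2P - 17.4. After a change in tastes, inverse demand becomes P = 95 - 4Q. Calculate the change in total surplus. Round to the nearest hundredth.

Rewriting demand in inverse form: P = 101 - 4Q.
Rewriting supply in inverse form: P = 87 + 5Q.
Initial equilibrium: Q_0 = 1.5556, P_0 = 94.7778; CS_0 = (1/2)(1.5556)(6.2222) = 4.8395, PS_0 = (1/2)(1.5556)(7.7778) = 6.0494.
New equilibrium: 95 - 4Q = 87 + 5Q gives Q_1 = 0.8889, P_1 = 91.4444; CS_1 = 1.5802, PS_1 = 1.9753.
Change in total surplus = (1.5802 + 1.9753) - (4.8395 + 6.0494) = -7.3333.

-7.33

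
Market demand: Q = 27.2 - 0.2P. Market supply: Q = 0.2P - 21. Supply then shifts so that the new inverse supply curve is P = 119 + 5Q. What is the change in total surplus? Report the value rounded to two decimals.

Rewriting demand in inverse form: P = 136 - 5Q.
Rewriting supply in inverse form: P = 105 + 5Q.
Initial equilibrium: Q_0 = 3.1, P_0 = 120.5; CS_0 = (1/2)(3.1)(15.5) = 24.025, PS_0 = (1/2)(3.1)(15.5) = 24.025.
New equilibrium: 136 - 5Q = 119 + 5Q gives Q_1 = 1.7, P_1 = 127.5; CS_1 = 7.225, PS_1 = 7.225.
Change in total surplus = (7.225 + 7.225) - (24.025 + 24.025) = -33.6.

-33.60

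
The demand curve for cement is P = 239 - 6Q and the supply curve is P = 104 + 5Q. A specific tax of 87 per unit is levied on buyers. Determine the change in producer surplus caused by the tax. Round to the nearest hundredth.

Without the tax, 239 - 6Q = 104 + 5Q so Q* = 12.2727 and P* = 165.3636.
With the tax, buyers' net willingness to pay falls by 87: (239 - 87) - 6Q = 104 + 5Q, so Q_t = 4.3636. Buyers pay P_b = 212.8182; sellers receive P_s = P_b - 87 = 125.8182.
PS falls from (1/2)(12.2727)(61.3636) = 376.5496 to (1/2)(4.3636)(21.8182) = 47.6033, a change of -328.9463.

-328.95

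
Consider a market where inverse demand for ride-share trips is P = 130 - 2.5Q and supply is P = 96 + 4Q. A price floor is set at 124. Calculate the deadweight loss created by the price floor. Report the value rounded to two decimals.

Without the control, 130 - 2.5Q = 96 + 4Q so Q* = 5.2308 and P* = 116.9231.
At P = 124, buyers demand (130 - 124)/2.5 = 2.4 while sellers would supply more, so the quantity traded is 2.4 at price 124.
The lost-trades triangle has base Q* - 2.4 = 2.8308 and height equal to the gap between the curves at Q = 2.4, which is 124 - 105.6 = 18.4. DWL = (1/2)(2.8308)(18.4) = 26.0431.

26.04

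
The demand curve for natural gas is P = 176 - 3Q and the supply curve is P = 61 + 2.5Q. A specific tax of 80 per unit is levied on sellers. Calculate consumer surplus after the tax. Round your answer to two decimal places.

60.74

Pre-tax equilibrium: 176 - 3Q = 61 + 2.5Q gives Q* = 20.9091, P* = 113.2727.
With the tax, sellers need 80 more per unit: 176 - 3Q = 61 + 2.5Q + 80, so Q_t = 6.3636. Buyers pay P_b = 156.9091; sellers receive P_s = P_b - 80 = 76.9091.
Consumer surplus is the triangle under demand above P_b: (1/2)(6.3636)(176 - 156.9091) = 60.7438.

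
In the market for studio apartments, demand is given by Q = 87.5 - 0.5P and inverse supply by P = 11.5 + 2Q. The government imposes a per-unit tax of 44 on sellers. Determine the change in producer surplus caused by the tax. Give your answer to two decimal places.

Rewriting demand in inverse form: P = 175 - 2Q.
Pre-tax equilibrium: 175 - 2Q = 11.5 + 2Q gives Q* = 40.875, P* = 93.25.
A tax on sellers shifts supply up by 44: 175 - 2Q = 11.5 + 2Q + 44, so Q_t = 29.875. Buyers pay P_b = 115.25; sellers receive P_s = P_b - 44 = 71.25.
PS falls from (1/2)(40.875)(81.75) = 1670.7656 to (1/2)(29.875)(59.75) = 892.5156, a change of -778.25.

-778.25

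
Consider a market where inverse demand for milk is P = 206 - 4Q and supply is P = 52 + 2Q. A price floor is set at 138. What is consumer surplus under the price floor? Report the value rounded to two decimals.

Free-market equilibrium: 206 - 4Q = 52 + 2Q gives Q* = 25.6667, P* = 103.3333.
At the floor price 138, quantity demanded is (206 - 138)/4 = 17; demand is the short side, so Q = 17 trades at P = 138.
CS is the triangle under demand above 138: (1/2)(17)(206 - 138) = 578.

578.00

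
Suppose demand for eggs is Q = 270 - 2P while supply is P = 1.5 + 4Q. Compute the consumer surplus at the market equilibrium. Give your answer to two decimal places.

220.03

Rewriting demand in inverse form: P = 135 - 0.5Q.
Setting demand equal to supply, 133.5 = 4.5Q, so Q* = 29.6667 and P* = 120.1667.
CS is the area between the demand curve and P* from 0 to Q*: (1/2)(29.6667)(14.8333) = 220.0278.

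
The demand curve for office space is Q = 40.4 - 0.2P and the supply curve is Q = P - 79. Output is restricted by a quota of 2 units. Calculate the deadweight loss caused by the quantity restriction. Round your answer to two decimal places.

Rewriting demand in inverse form: P = 202 - 5Q.
Rewriting supply in inverse form: P = 79 + Q.
Without the quota, 202 - 5Q = 79 + Q gives Q* = 20.5.
At Q = 2 the demand price is 202 - 5(2) = 192 and the supply price is 79 + (2) = 81.
DWL = (1/2)(gap between curves at 2) x (Q* - 2) = (1/2)(111)(18.5) = 1026.75.

1026.75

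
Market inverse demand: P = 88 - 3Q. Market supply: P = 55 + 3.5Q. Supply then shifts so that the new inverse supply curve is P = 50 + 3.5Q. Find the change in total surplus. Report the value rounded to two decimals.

27.31

Initial equilibrium: Q_0 = 5.0769, P_0 = 72.7692; CS_0 = (1/2)(5.0769)(15.2308) = 38.6627, PS_0 = (1/2)(5.0769)(17.7692) = 45.1065.
New equilibrium: 88 - 3Q = 50 + 3.5Q gives Q_1 = 5.8462, P_1 = 70.4615; CS_1 = 51.2663, PS_1 = 59.8107.
Change in total surplus = (51.2663 + 59.8107) - (38.6627 + 45.1065) = 27.3077.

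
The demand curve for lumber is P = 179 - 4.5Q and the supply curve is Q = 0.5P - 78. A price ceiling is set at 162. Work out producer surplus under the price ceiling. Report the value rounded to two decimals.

9.00

Rewriting supply in inverse form: P = 156 + 2Q.
Without the control, 179 - 4.5Q = 156 + 2Q so Q* = 3.5385 and P* = 163.0769.
At the ceiling price 162, quantity supplied is (162 - 156)/2 = 3; supply is the short side, so Q = 3 trades at P = 162.
PS is the triangle above supply below 162: (1/2)(3)(162 - 156) = 9.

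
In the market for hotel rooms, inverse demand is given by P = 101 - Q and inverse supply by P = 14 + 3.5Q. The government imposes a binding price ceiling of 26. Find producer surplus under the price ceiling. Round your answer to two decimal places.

Free-market equilibrium: 101 - Q = 14 + 3.5Q gives Q* = 19.3333, P* = 81.6667.
At the ceiling price 26, quantity supplied is (26 - 14)/3.5 = 3.4286; supply is the short side, so Q = 3.4286 trades at P = 26.
PS is the triangle above supply below 26: (1/2)(3.4286)(26 - 14) = 20.5714.

20.57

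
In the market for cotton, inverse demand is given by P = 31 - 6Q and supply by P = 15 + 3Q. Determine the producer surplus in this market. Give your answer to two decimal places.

Setting demand equal to supply, 16 = 9Q, so Q* = 1.7778 and P* = 20.3333.
Producer surplus is the triangle above supply below P*: (1/2)(1.7778)(20.3333 - 15) = (1/2)(1.7778)(5.3333) = 4.7407.

4.74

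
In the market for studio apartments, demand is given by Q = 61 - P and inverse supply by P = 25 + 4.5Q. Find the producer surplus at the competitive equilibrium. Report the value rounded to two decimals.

Rewriting demand in inverse form: P = 61 - Q.
Set 61 - Q = 25 + 4.5Q, which gives 36 = 5.5Q, so Q* = 6.5455 and P* = 61 - (6.5455) = 54.4545.
The supply curve's price intercept is 25, so PS = (1/2)(Q*)(P* - 25) = (1/2)(6.5455)(29.4545) = 96.3967.

96.40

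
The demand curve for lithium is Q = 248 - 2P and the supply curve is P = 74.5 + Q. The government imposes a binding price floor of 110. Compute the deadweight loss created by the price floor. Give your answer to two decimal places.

Rewriting demand in inverse form: P = 124 - 0.5Q.
Free-market equilibrium: 124 - 0.5Q = 74.5 + Q gives Q* = 33, P* = 107.5.
At the floor price 110, quantity demanded is (124 - 110)/0.5 = 28; demand is the short side, so Q = 28 trades at P = 110.
At Q = 28 the demand price is 110 and the supply price is 102.5. Deadweight loss is the triangle between the curves from 28 to 33: (1/2)(110 - 102.5)(33 - 28) = 18.75.

18.75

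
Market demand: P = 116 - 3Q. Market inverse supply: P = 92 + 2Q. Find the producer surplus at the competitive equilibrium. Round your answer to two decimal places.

Setting demand equal to supply, 24 = 5Q, so Q* = 4.8 and P* = 101.6.
PS is the area between P* and the supply curve from 0 to Q*: (1/2)(4.8)(9.6) = 23.04.

23.04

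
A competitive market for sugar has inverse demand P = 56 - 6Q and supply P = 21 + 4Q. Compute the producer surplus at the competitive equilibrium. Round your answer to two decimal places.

Setting demand equal to supply, 35 = 10Q, so Q* = 3.5 and P* = 35.
The supply curve's price intercept is 21, so PS = (1/2)(Q*)(P* - 21) = (1/2)(3.5)(14) = 24.5.

24.50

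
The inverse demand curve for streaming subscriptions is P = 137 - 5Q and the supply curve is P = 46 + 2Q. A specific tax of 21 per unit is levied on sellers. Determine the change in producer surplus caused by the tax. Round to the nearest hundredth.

-69.00

Without the tax, 137 - 5Q = 46 + 2Q so Q* = 13 and P* = 72.
A tax on sellers shifts supply up by 21: 137 - 5Q = 46 + 2Q + 21, so Q_t = 10. Buyers pay P_b = 87; sellers receive P_s = P_b - 21 = 66.
Producers lose the trapezoid between P_s and P* out to Q_t plus the triangle from Q_t to Q*: change in PS = 100 - 169 = -69.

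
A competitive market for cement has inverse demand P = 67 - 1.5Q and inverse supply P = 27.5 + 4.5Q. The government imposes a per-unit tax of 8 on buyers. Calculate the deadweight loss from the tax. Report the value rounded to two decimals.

5.33

Without the tax, 67 - 1.5Q = 27.5 + 4.5Q so Q* = 6.5833 and P* = 57.125.
With the tax, buyers' net willingness to pay falls by 8: (67 - 8) - 1.5Q = 27.5 + 4.5Q, so Q_t = 5.25. Buyers pay P_b = 59.125; sellers receive P_s = P_b - 8 = 51.125.
The welfare triangle lost has base Q* - Q_t = 1.3333 and height t = 8, so DWL = (1/2)(1.3333)(8) = 5.3333.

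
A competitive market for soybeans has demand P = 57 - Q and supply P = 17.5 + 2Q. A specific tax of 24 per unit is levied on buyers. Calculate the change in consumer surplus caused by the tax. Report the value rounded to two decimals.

-73.33

Without the tax, 57 - Q = 17.5 + 2Q so Q* = 13.1667 and P* = 43.8333.
With the tax, buyers' net willingness to pay falls by 24: (57 - 24) - Q = 17.5 + 2Q, so Q_t = 5.1667. Buyers pay P_b = 51.8333; sellers receive P_s = P_b - 24 = 27.8333.
Consumers lose the trapezoid between P* and P_b out to Q_t plus the triangle from Q_t to Q*: change in CS = 13.3472 - 86.6806 = -73.3333.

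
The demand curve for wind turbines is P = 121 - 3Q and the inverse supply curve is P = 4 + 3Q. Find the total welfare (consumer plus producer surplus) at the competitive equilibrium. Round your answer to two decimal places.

1140.75

Setting demand equal to supply, 117 = 6Q, so Q* = 19.5 and P* = 62.5.
CS = (1/2)(19.5)(58.5) = 570.375 and PS = (1/2)(19.5)(58.5) = 570.375, so total surplus = 1140.75.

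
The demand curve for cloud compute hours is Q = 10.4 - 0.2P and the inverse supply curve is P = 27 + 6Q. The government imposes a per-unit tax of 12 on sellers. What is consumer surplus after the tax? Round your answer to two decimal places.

3.49

Rewriting demand in inverse form: P = 52 - 5Q.
Without the tax, 52 - 5Q = 27 + 6Q so Q* = 2.2727 and P* = 40.6364.
With the tax, sellers need 12 more per unit: 52 - 5Q = 27 + 6Q + 12, so Q_t = 1.1818. Buyers pay P_b = 46.0909; sellers receive P_s = P_b - 12 = 34.0909.
CS = (1/2)(Q_t)(52 - P_b) = (1/2)(1.1818)(5.9091) = 3.4917.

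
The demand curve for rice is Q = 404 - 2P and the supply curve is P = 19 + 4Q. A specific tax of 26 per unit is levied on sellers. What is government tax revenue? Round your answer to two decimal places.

Rewriting demand in inverse form: P = 202 - 0.5Q.
Without the tax, 202 - 0.5Q = 19 + 4Q so Q* = 40.6667 and P* = 181.6667.
A tax on sellers shifts supply up by 26: 202 - 0.5Q = 19 + 4Q + 26, so Q_t = 34.8889. Buyers pay P_b = 184.5556; sellers receive P_s = P_b - 26 = 158.5556.
Tax revenue = t x Q_t = 26 x 34.8889 = 907.1111.

907.11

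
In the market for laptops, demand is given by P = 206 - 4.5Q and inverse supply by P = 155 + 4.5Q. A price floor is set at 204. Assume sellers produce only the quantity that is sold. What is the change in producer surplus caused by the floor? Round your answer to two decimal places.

Without the control, 206 - 4.5Q = 155 + 4.5Q so Q* = 5.6667 and P* = 180.5.
At the floor price 204, quantity demanded is (206 - 204)/4.5 = 0.4444; demand is the short side, so Q = 0.4444 trades at P = 204.
PS goes from (1/2)(5.6667)(25.5) = 72.25 to 21.3333 (computed as (204 - 155)(0.4444) - (1/2)(4.5)(0.4444)^2), a change of -50.9167.

-50.92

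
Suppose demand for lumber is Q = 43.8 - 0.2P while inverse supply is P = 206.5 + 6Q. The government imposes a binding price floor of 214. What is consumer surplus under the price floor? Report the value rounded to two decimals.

2.50

Rewriting demand in inverse form: P = 219 - 5Q.
Free-market equilibrium: 219 - 5Q = 206.5 + 6Q gives Q* = 1.1364, P* = 213.3182.
At P = 214, buyers demand (219 - 214)/5 = 1 while sellers would supply more, so the quantity traded is 1 at price 214.
CS is the triangle under demand above 214: (1/2)(1)(219 - 214) = 2.5.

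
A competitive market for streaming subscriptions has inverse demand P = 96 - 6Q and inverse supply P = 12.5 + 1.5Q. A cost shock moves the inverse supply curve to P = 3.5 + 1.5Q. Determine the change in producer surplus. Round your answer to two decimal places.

21.12

Initial equilibrium: Q_0 = 11.1333, P_0 = 29.2; CS_0 = (1/2)(11.1333)(66.8) = 371.8533, PS_0 = (1/2)(11.1333)(16.7) = 92.9633.
New equilibrium: 96 - 6Q = 3.5 + 1.5Q gives Q_1 = 12.3333, P_1 = 22; CS_1 = 456.3333, PS_1 = 114.0833.
Change in producer surplus = 114.0833 - 92.9633 = 21.12.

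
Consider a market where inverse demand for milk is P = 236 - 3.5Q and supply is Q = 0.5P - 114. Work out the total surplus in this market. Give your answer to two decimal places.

Rewriting supply in inverse form: P = 228 + 2Q.
Setting demand equal to supply, 8 = 5.5Q, so Q* = 1.4545 and P* = 230.9091.
CS = (1/2)(1.4545)(5.0909) = 3.7025 and PS = (1/2)(1.4545)(2.9091) = 2.1157, so total surplus = 5.8182.

5.82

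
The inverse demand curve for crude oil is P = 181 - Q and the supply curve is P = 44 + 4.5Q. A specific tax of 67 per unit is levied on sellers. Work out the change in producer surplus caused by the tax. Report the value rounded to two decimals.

-1031.58

Without the tax, 181 - Q = 44 + 4.5Q so Q* = 24.9091 and P* = 156.0909.
A tax on sellers shifts supply up by 67: 181 - Q = 44 + 4.5Q + 67, so Q_t = 12.7273. Buyers pay P_b = 168.2727; sellers receive P_s = P_b - 67 = 101.2727.
Producers lose the trapezoid between P_s and P* out to Q_t plus the triangle from Q_t to Q*: change in PS = 364.4628 - 1396.0413 = -1031.5785.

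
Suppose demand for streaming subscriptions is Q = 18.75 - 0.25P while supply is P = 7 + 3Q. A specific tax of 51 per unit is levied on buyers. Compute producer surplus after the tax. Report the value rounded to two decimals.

8.85

Rewriting demand in inverse form: P = 75 - 4Q.
Pre-tax equilibrium: 75 - 4Q = 7 + 3Q gives Q* = 9.7143, P* = 36.1429.
With the tax, buyers' net willingness to pay falls by 51: (75 - 51) - 4Q = 7 + 3Q, so Q_t = 2.4286. Buyers pay P_b = 65.2857; sellers receive P_s = P_b - 51 = 14.2857.
Producer surplus is the triangle above supply below P_s: (1/2)(2.4286)(14.2857 - 7) = 8.8469.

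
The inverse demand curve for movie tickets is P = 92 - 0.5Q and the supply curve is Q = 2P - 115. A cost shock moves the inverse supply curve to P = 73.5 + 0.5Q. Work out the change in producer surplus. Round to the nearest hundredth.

Rewriting supply in inverse form: P = 57.5 + 0.5Q.
Initial equilibrium: Q_0 = 34.5, P_0 = 74.75; CS_0 = (1/2)(34.5)(17.25) = 297.5625, PS_0 = (1/2)(34.5)(17.25) = 297.5625.
New equilibrium: 92 - 0.5Q = 73.5 + 0.5Q gives Q_1 = 18.5, P_1 = 82.75; CS_1 = 85.5625, PS_1 = 85.5625.
Change in producer surplus = 85.5625 - 297.5625 = -212.

-212.00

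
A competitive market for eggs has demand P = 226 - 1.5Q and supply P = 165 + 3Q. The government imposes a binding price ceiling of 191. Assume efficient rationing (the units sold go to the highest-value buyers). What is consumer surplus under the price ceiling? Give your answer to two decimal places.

Without the control, 226 - 1.5Q = 165 + 3Q so Q* = 13.5556 and P* = 205.6667.
At P = 191, sellers supply (191 - 165)/3 = 8.6667 while buyers want more, so the quantity traded is 8.6667 at price 191.
The demand price at Q = 8.6667 is 213. CS is the trapezoid between demand and 191 over [0, 8.6667]: (1/2)[(226 - 191) + (213 - 191)](8.6667) = 247.

247.00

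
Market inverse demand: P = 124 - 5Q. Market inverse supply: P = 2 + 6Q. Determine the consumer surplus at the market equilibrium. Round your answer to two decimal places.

307.52

Equilibrium: 124 - 5Q = 2 + 6Q, so Q* = 11.0909 and P* = 68.5455.
CS is the area between the demand curve and P* from 0 to Q*: (1/2)(11.0909)(55.4545) = 307.5207.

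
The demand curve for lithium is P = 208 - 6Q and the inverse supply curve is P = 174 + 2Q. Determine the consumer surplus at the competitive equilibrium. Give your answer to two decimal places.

54.19

Setting demand equal to supply, 34 = 8Q, so Q* = 4.25 and P* = 182.5.
CS is the area between the demand curve and P* from 0 to Q*: (1/2)(4.25)(25.5) = 54.1875.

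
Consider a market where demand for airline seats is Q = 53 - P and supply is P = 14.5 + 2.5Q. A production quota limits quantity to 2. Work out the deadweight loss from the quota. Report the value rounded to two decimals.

Rewriting demand in inverse form: P = 53 - Q.
Unrestricted equilibrium: Q* = (53 - 14.5)/(1 + 2.5) = 11.
At Q = 2 the demand price is 53 - (2) = 51 and the supply price is 14.5 + 2.5(2) = 19.5.
DWL = (1/2)(gap between curves at 2) x (Q* - 2) = (1/2)(31.5)(9) = 141.75.

141.75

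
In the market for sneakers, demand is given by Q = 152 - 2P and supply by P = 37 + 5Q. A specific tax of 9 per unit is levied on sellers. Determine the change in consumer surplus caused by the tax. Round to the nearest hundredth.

Rewriting demand in inverse form: P = 76 - 0.5Q.
Without the tax, 76 - 0.5Q = 37 + 5Q so Q* = 7.0909 and P* = 72.4545.
With the tax, sellers need 9 more per unit: 76 - 0.5Q = 37 + 5Q + 9, so Q_t = 5.4545. Buyers pay P_b = 73.2727; sellers receive P_s = P_b - 9 = 64.2727.
Consumers lose the trapezoid between P* and P_b out to Q_t plus the triangle from Q_t to Q*: change in CS = 7.438 - 12.5702 = -5.1322.

-5.13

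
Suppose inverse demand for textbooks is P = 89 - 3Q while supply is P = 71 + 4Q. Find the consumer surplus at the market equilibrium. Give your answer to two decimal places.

9.92

Equilibrium: 89 - 3Q = 71 + 4Q, so Q* = 2.5714 and P* = 81.2857.
CS is the area between the demand curve and P* from 0 to Q*: (1/2)(2.5714)(7.7143) = 9.9184.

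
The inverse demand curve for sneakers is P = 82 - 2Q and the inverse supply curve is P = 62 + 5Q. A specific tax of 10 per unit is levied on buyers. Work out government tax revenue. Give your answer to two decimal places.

Without the tax, 82 - 2Q = 62 + 5Q so Q* = 2.8571 and P* = 76.2857.
A tax on buyers shifts demand down by 10: (82 - 10) - 2Q = 62 + 5Q, so Q_t = 1.4286. Buyers pay P_b = 79.1429; sellers receive P_s = P_b - 10 = 69.1429.
Tax revenue = t x Q_t = 10 x 1.4286 = 14.2857.

14.29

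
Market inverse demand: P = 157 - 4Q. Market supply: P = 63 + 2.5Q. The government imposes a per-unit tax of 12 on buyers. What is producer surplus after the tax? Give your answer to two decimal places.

198.93

Without the tax, 157 - 4Q = 63 + 2.5Q so Q* = 14.4615 and P* = 99.1538.
A tax on buyers shifts demand down by 12: (157 - 12) - 4Q = 63 + 2.5Q, so Q_t = 12.6154. Buyers pay P_b = 106.5385; sellers receive P_s = P_b - 12 = 94.5385.
Producer surplus is the triangle above supply below P_s: (1/2)(12.6154)(94.5385 - 63) = 198.9349.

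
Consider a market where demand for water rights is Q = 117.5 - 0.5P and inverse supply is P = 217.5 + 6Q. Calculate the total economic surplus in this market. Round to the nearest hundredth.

19.14

Rewriting demand in inverse form: P = 235 - 2Q.
Set 235 - 2Q = 217.5 + 6Q, which gives 17.5 = 8Q, so Q* = 2.1875 and P* = 235 - 2(2.1875) = 230.625.
CS = (1/2)(2.1875)(4.375) = 4.7852 and PS = (1/2)(2.1875)(13.125) = 14.3555, so total surplus = 19.1406.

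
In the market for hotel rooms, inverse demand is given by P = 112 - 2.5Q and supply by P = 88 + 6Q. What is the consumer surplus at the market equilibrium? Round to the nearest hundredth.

Equilibrium: 112 - 2.5Q = 88 + 6Q, so Q* = 2.8235 and P* = 104.9412.
CS is the area between the demand curve and P* from 0 to Q*: (1/2)(2.8235)(7.0588) = 9.9654.

9.97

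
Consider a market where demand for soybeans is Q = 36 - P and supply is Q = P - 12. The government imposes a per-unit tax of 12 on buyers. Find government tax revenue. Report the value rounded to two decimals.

72.00

Rewriting demand in inverse form: P = 36 - Q.
Rewriting supply in inverse form: P = 12 + Q.
Pre-tax equilibrium: 36 - Q = 12 + Q gives Q* = 12, P* = 24.
With the tax, buyers' net willingness to pay falls by 12: (36 - 12) - Q = 12 + Q, so Q_t = 6. Buyers pay P_b = 30; sellers receive P_s = P_b - 12 = 18.
Tax revenue = t x Q_t = 12 x 6 = 72.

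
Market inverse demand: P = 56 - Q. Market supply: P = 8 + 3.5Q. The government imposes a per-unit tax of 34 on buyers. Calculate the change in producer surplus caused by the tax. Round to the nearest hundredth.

-182.17

Without the tax, 56 - Q = 8 + 3.5Q so Q* = 10.6667 and P* = 45.3333.
A tax on buyers shifts demand down by 34: (56 - 34) - Q = 8 + 3.5Q, so Q_t = 3.1111. Buyers pay P_b = 52.8889; sellers receive P_s = P_b - 34 = 18.8889.
Producers lose the trapezoid between P_s and P* out to Q_t plus the triangle from Q_t to Q*: change in PS = 16.9383 - 199.1111 = -182.1728.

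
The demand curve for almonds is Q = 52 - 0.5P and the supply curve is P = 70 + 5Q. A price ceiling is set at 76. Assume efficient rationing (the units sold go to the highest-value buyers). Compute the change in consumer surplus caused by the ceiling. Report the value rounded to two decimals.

Rewriting demand in inverse form: P = 104 - 2Q.
Without the control, 104 - 2Q = 70 + 5Q so Q* = 4.8571 and P* = 94.2857.
At P = 76, sellers supply (76 - 70)/5 = 1.2 while buyers want more, so the quantity traded is 1.2 at price 76.
CS goes from (1/2)(4.8571)(9.7143) = 23.5918 to 32.16 (computed as (104 - 76)(1.2) - (1/2)(2)(1.2)^2), a change of 8.5682.

8.57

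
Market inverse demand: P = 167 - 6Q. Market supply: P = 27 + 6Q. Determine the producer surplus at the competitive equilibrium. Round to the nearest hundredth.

408.33

Setting demand equal to supply, 140 = 12Q, so Q* = 11.6667 and P* = 97.
The supply curve's price intercept is 27, so PS = (1/2)(Q*)(P* - 27) = (1/2)(11.6667)(70) = 408.3333.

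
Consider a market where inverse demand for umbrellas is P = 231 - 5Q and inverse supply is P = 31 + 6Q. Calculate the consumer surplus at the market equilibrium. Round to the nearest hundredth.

Equilibrium: 231 - 5Q = 31 + 6Q, so Q* = 18.1818 and P* = 140.0909.
Consumer surplus is the triangle under demand above P*: (1/2)(18.1818)(231 - 140.0909) = (1/2)(18.1818)(90.9091) = 826.4463.

826.45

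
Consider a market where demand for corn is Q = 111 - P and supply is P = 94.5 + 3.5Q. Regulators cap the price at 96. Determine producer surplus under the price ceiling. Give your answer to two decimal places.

0.32

Rewriting demand in inverse form: P = 111 - Q.
Free-market equilibrium: 111 - Q = 94.5 + 3.5Q gives Q* = 3.6667, P* = 107.3333.
At the ceiling price 96, quantity supplied is (96 - 94.5)/3.5 = 0.4286; supply is the short side, so Q = 0.4286 trades at P = 96.
PS is the triangle above supply below 96: (1/2)(0.4286)(96 - 94.5) = 0.3214.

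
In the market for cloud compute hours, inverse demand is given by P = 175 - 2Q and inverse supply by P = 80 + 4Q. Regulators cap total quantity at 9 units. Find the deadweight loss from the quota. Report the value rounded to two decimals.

Unrestricted equilibrium: Q* = (175 - 80)/(2 + 4) = 15.8333.
At Q = 9 the demand price is 175 - 2(9) = 157 and the supply price is 80 + 4(9) = 116.
DWL = (1/2)(gap between curves at 9) x (Q* - 9) = (1/2)(41)(6.8333) = 140.0833.

140.08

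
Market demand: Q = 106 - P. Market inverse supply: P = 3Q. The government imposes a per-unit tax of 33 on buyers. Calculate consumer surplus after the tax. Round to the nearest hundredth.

Rewriting demand in inverse form: P = 106 - Q.
Pre-tax equilibrium: 106 - Q = 3Q gives Q* = 26.5, P* = 79.5.
With the tax, buyers' net willingness to pay falls by 33: (106 - 33) - Q = 3Q, so Q_t = 18.25. Buyers pay P_b = 87.75; sellers receive P_s = P_b - 33 = 54.75.
Consumer surplus is the triangle under demand above P_b: (1/2)(18.25)(106 - 87.75) = 166.5312.

166.53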